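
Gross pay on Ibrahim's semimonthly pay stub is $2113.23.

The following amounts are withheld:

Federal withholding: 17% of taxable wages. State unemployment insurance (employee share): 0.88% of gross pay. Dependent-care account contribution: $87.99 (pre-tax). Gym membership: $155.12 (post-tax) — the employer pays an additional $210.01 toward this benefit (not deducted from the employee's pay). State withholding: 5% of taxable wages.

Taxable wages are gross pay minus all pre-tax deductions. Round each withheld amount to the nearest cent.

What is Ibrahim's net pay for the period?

$1405.97

Dependent-care account contribution: $87.99
Taxable wages = $2113.23 − $87.99 = $2025.24
Federal withholding: $2025.24 × 0.17 = $344.29
State withholding: $2025.24 × 0.05 = $101.26
State unemployment insurance (employee share): $2113.23 × 0.0088 = $18.60
Gym membership: $155.12
(Employer's $210.01 toward gym membership is not withheld from the employee.)
Total deductions = $87.99 + $344.29 + $101.26 + $18.60 + $155.12 = $707.26
Net pay = $2113.23 − $707.26 = $1405.97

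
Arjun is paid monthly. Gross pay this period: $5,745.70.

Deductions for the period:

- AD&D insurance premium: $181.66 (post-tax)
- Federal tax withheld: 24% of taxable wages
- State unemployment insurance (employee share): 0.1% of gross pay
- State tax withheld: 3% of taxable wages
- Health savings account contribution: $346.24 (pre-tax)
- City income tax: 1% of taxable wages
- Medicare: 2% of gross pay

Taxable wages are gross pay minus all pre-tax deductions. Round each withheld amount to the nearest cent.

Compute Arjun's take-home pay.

Health savings account contribution: $346.24
Taxable wages = $5,745.70 − $346.24 = $5,399.46
City income tax: $5,399.46 × 0.01 = $53.99
Federal tax withheld: $5,399.46 × 0.24 = $1,295.87
State tax withheld: $5,399.46 × 0.03 = $161.98
State unemployment insurance (employee share): $5,745.70 × 0.001 = $5.75
Medicare: $5,745.70 × 0.02 = $114.91
AD&D insurance premium: $181.66
Total deductions = $346.24 + $53.99 + $1,295.87 + $161.98 + $5.75 + $114.91 + $181.66 = $2,160.40
Net pay = $5,745.70 − $2,160.40 = $3,585.30

$3,585.30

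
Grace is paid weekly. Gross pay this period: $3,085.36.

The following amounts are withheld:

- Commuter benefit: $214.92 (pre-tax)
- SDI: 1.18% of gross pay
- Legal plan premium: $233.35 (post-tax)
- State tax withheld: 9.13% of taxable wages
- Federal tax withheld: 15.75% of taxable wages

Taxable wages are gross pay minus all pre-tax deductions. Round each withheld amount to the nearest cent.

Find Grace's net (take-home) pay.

$1,886.52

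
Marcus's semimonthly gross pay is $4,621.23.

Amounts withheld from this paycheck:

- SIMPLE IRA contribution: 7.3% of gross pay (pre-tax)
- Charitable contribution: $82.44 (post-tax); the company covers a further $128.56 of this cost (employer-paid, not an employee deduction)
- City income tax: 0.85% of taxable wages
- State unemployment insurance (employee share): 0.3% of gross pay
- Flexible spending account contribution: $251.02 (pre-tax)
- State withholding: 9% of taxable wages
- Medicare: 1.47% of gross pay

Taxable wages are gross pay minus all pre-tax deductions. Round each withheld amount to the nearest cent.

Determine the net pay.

SIMPLE IRA contribution: $4,621.23 × 0.073 = $337.35
Flexible spending account contribution: $251.02
Pre-tax total = $337.35 + $251.02 = $588.37
Taxable wages = $4,621.23 − $588.37 = $4,032.86
State withholding: $4,032.86 × 0.09 = $362.96
City income tax: $4,032.86 × 0.0085 = $34.28
Medicare: $4,621.23 × 0.0147 = $67.93
State unemployment insurance (employee share): $4,621.23 × 0.003 = $13.86
Charitable contribution: $82.44
(Employer's $128.56 toward charitable contribution is not withheld from the employee.)
Total deductions = $337.35 + $251.02 + $362.96 + $34.28 + $67.93 + $13.86 + $82.44 = $1,149.84
Net pay = $4,621.23 − $1,149.84 = $3,471.39

$3,471.39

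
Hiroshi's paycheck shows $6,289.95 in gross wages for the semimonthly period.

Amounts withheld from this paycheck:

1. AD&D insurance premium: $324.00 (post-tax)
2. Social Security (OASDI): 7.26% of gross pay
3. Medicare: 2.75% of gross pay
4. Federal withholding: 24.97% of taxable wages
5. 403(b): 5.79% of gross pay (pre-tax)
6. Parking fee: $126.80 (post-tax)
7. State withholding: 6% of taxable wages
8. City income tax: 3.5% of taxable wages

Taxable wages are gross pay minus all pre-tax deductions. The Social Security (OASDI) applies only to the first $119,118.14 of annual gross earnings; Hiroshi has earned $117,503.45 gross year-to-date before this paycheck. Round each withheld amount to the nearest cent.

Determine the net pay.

403(b): $6,289.95 × 0.0579 = $364.19
Taxable wages = $6,289.95 − $364.19 = $5,925.76
City income tax: $5,925.76 × 0.035 = $207.40
State withholding: $5,925.76 × 0.06 = $355.55
Federal withholding: $5,925.76 × 0.2497 = $1,479.66
Medicare: $6,289.95 × 0.0275 = $172.97
Social Security (OASDI): only $119,118.14 − $117,503.45 = $1,614.69 of this check is subject → $1,614.69 × 0.0726 = $117.23
AD&D insurance premium: $324.00
Parking fee: $126.80
Total deductions = $364.19 + $207.40 + $355.55 + $1,479.66 + $172.97 + $117.23 + $324.00 + $126.80 = $3,147.80
Net pay = $6,289.95 − $3,147.80 = $3,142.15

$3,142.15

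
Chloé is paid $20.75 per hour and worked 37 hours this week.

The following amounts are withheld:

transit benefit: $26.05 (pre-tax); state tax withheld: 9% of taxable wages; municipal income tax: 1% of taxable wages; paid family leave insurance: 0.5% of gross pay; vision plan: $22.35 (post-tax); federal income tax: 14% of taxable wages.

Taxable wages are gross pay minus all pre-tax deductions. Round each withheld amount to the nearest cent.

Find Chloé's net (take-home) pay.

Gross pay: 37 × $20.75 = $767.75
Transit benefit: $26.05
Taxable wages = $767.75 − $26.05 = $741.70
State tax withheld: $741.70 × 0.09 = $66.75
Federal income tax: $741.70 × 0.14 = $103.84
Municipal income tax: $741.70 × 0.01 = $7.42
Paid family leave insurance: $767.75 × 0.005 = $3.84
Vision plan: $22.35
Total deductions = $26.05 + $66.75 + $103.84 + $7.42 + $3.84 + $22.35 = $230.25
Net pay = $767.75 − $230.25 = $537.50

$537.50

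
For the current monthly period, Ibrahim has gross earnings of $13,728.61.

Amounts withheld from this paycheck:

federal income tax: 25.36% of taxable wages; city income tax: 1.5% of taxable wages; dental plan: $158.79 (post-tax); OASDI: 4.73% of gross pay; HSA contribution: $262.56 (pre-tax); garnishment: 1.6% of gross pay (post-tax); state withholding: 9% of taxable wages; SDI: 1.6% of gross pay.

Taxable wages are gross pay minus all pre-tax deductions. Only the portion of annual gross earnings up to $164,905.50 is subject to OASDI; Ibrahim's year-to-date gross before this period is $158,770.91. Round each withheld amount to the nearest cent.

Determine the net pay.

$7,748.85

HSA contribution: $262.56
Taxable wages = $13,728.61 − $262.56 = $13,466.05
State withholding: $13,466.05 × 0.09 = $1,211.94
City income tax: $13,466.05 × 0.015 = $201.99
Federal income tax: $13,466.05 × 0.2536 = $3,414.99
OASDI: only $164,905.50 − $158,770.91 = $6,134.59 of this check is subject → $6,134.59 × 0.0473 = $290.17
SDI: $13,728.61 × 0.016 = $219.66
Dental plan: $158.79
Garnishment: $13,728.61 × 0.016 = $219.66
Total deductions = $262.56 + $1,211.94 + $201.99 + $3,414.99 + $290.17 + $219.66 + $158.79 + $219.66 = $5,979.76
Net pay = $13,728.61 − $5,979.76 = $7,748.85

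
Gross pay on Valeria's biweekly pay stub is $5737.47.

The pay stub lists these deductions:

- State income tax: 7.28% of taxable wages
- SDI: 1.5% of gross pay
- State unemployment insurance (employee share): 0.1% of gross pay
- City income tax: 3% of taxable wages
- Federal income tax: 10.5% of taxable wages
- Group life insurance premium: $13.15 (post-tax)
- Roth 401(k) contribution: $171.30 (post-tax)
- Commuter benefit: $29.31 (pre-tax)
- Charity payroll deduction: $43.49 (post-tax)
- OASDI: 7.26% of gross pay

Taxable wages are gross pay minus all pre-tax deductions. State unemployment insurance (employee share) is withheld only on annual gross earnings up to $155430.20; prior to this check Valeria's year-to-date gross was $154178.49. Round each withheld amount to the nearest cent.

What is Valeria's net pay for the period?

$3790.22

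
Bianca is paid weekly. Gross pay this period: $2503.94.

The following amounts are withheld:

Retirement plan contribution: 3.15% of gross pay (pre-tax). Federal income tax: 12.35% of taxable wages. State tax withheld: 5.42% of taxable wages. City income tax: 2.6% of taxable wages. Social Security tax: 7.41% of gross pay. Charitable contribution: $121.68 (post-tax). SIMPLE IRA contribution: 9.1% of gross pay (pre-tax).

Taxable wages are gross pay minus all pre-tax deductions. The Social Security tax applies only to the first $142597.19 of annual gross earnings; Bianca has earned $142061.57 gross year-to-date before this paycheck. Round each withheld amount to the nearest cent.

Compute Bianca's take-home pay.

$1588.26

SIMPLE IRA contribution: $2503.94 × 0.091 = $227.86
Retirement plan contribution: $2503.94 × 0.0315 = $78.87
Pre-tax total = $227.86 + $78.87 = $306.73
Taxable wages = $2503.94 − $306.73 = $2197.21
State tax withheld: $2197.21 × 0.0542 = $119.09
Federal income tax: $2197.21 × 0.1235 = $271.36
City income tax: $2197.21 × 0.026 = $57.13
Social Security tax: only $142597.19 − $142061.57 = $535.62 of this check is subject → $535.62 × 0.0741 = $39.69
Charitable contribution: $121.68
Total deductions = $227.86 + $78.87 + $119.09 + $271.36 + $57.13 + $39.69 + $121.68 = $915.68
Net pay = $2503.94 − $915.68 = $1588.26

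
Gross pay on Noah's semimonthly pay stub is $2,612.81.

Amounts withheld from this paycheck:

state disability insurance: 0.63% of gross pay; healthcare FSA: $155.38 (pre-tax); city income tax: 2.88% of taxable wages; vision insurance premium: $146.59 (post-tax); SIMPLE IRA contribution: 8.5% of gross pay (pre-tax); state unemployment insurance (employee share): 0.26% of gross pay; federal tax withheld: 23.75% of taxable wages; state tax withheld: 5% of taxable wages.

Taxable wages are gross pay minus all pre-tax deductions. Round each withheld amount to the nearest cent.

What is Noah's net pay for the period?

$1,358.46

SIMPLE IRA contribution: $2,612.81 × 0.085 = $222.09
Healthcare FSA: $155.38
Pre-tax total = $222.09 + $155.38 = $377.47
Taxable wages = $2,612.81 − $377.47 = $2,235.34
City income tax: $2,235.34 × 0.0288 = $64.38
Federal tax withheld: $2,235.34 × 0.2375 = $530.89
State tax withheld: $2,235.34 × 0.05 = $111.77
State disability insurance: $2,612.81 × 0.0063 = $16.46
State unemployment insurance (employee share): $2,612.81 × 0.0026 = $6.79
Vision insurance premium: $146.59
Total deductions = $222.09 + $155.38 + $64.38 + $530.89 + $111.77 + $16.46 + $6.79 + $146.59 = $1,254.35
Net pay = $2,612.81 − $1,254.35 = $1,358.46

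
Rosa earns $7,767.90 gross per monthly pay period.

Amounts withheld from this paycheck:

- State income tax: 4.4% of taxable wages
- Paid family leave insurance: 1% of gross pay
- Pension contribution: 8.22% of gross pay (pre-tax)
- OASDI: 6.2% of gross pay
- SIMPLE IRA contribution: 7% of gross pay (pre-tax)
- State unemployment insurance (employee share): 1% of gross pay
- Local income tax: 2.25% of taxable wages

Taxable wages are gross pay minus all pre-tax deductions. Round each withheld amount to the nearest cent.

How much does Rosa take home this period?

SIMPLE IRA contribution: $7,767.90 × 0.07 = $543.75
Pension contribution: $7,767.90 × 0.0822 = $638.52
Pre-tax total = $543.75 + $638.52 = $1,182.27
Taxable wages = $7,767.90 − $1,182.27 = $6,585.63
State income tax: $6,585.63 × 0.044 = $289.77
Local income tax: $6,585.63 × 0.0225 = $148.18
Paid family leave insurance: $7,767.90 × 0.01 = $77.68
State unemployment insurance (employee share): $7,767.90 × 0.01 = $77.68
OASDI: $7,767.90 × 0.062 = $481.61
Total deductions = $543.75 + $638.52 + $289.77 + $148.18 + $77.68 + $77.68 + $481.61 = $2,257.19
Net pay = $7,767.90 − $2,257.19 = $5,510.71

$5,510.71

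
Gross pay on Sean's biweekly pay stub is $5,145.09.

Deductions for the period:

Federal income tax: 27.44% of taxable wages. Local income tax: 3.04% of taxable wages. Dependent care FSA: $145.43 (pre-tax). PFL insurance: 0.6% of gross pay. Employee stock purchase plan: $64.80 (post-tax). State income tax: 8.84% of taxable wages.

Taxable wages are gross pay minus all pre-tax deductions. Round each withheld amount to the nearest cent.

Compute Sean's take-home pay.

Dependent care FSA: $145.43
Taxable wages = $5,145.09 − $145.43 = $4,999.66
Local income tax: $4,999.66 × 0.0304 = $151.99
State income tax: $4,999.66 × 0.0884 = $441.97
Federal income tax: $4,999.66 × 0.2744 = $1,371.91
PFL insurance: $5,145.09 × 0.006 = $30.87
Employee stock purchase plan: $64.80
Total deductions = $145.43 + $151.99 + $441.97 + $1,371.91 + $30.87 + $64.80 = $2,206.97
Net pay = $5,145.09 − $2,206.97 = $2,938.12

$2,938.12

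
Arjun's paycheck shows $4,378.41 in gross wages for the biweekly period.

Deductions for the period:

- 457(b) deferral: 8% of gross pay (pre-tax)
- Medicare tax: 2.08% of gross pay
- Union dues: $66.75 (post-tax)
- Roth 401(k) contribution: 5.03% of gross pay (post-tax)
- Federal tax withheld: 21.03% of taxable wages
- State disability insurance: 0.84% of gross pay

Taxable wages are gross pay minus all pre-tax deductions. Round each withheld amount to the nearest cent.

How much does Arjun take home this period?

457(b) deferral: $4,378.41 × 0.08 = $350.27
Taxable wages = $4,378.41 − $350.27 = $4,028.14
Federal tax withheld: $4,028.14 × 0.2103 = $847.12
State disability insurance: $4,378.41 × 0.0084 = $36.78
Medicare tax: $4,378.41 × 0.0208 = $91.07
Roth 401(k) contribution: $4,378.41 × 0.0503 = $220.23
Union dues: $66.75
Total deductions = $350.27 + $847.12 + $36.78 + $91.07 + $220.23 + $66.75 = $1,612.22
Net pay = $4,378.41 − $1,612.22 = $2,766.19

$2,766.19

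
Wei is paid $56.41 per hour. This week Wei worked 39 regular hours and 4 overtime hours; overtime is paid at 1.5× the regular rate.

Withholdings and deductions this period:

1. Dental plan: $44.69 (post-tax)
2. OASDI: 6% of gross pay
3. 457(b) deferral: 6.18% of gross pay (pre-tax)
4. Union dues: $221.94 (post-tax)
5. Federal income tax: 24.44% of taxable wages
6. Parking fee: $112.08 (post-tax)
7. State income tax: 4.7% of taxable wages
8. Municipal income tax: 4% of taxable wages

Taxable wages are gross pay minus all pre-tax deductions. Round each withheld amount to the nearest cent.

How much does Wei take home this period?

$1,061.30

Regular pay: 39 × $56.41 = $2,199.99
Overtime pay: 4 × $56.41 × 1.5 = $338.46
Gross pay = $2,199.99 + $338.46 = $2,538.45
457(b) deferral: $2,538.45 × 0.0618 = $156.88
Taxable wages = $2,538.45 − $156.88 = $2,381.57
Federal income tax: $2,381.57 × 0.2444 = $582.06
Municipal income tax: $2,381.57 × 0.04 = $95.26
State income tax: $2,381.57 × 0.047 = $111.93
OASDI: $2,538.45 × 0.06 = $152.31
Dental plan: $44.69
Parking fee: $112.08
Union dues: $221.94
Total deductions = $156.88 + $582.06 + $95.26 + $111.93 + $152.31 + $44.69 + $112.08 + $221.94 = $1,477.15
Net pay = $2,538.45 − $1,477.15 = $1,061.30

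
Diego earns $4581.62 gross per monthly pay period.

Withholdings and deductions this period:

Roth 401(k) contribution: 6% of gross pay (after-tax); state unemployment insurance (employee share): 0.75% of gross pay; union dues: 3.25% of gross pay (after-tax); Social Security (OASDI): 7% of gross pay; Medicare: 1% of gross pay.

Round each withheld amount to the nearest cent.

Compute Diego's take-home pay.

Medicare: $4581.62 × 0.01 = $45.82
State unemployment insurance (employee share): $4581.62 × 0.0075 = $34.36
Social Security (OASDI): $4581.62 × 0.07 = $320.71
Union dues: $4581.62 × 0.0325 = $148.90
Roth 401(k) contribution: $4581.62 × 0.06 = $274.90
Total deductions = $45.82 + $34.36 + $320.71 + $148.90 + $274.90 = $824.69
Net pay = $4581.62 − $824.69 = $3756.93

$3756.93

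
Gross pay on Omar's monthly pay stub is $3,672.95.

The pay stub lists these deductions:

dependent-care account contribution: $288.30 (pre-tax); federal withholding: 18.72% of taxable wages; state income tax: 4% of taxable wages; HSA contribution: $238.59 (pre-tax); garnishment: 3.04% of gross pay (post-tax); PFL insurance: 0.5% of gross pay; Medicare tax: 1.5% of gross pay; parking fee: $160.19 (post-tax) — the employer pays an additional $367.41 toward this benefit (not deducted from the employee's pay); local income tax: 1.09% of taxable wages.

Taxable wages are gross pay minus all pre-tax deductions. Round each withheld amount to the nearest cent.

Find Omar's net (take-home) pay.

$2,051.69

HSA contribution: $238.59
Dependent-care account contribution: $288.30
Pre-tax total = $238.59 + $288.30 = $526.89
Taxable wages = $3,672.95 − $526.89 = $3,146.06
Local income tax: $3,146.06 × 0.0109 = $34.29
State income tax: $3,146.06 × 0.04 = $125.84
Federal withholding: $3,146.06 × 0.1872 = $588.94
Medicare tax: $3,672.95 × 0.015 = $55.09
PFL insurance: $3,672.95 × 0.005 = $18.36
Garnishment: $3,672.95 × 0.0304 = $111.66
Parking fee: $160.19
(Employer's $367.41 toward parking fee is not withheld from the employee.)
Total deductions = $238.59 + $288.30 + $34.29 + $125.84 + $588.94 + $55.09 + $18.36 + $111.66 + $160.19 = $1,621.26
Net pay = $3,672.95 − $1,621.26 = $2,051.69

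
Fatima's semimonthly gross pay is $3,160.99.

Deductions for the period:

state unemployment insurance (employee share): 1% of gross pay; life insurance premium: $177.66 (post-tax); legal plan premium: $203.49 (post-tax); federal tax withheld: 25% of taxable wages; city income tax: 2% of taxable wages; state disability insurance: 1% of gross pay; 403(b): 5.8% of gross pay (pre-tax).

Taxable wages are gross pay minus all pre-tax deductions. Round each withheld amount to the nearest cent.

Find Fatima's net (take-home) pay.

403(b): $3,160.99 × 0.058 = $183.34
Taxable wages = $3,160.99 − $183.34 = $2,977.65
Federal tax withheld: $2,977.65 × 0.25 = $744.41
City income tax: $2,977.65 × 0.02 = $59.55
State disability insurance: $3,160.99 × 0.01 = $31.61
State unemployment insurance (employee share): $3,160.99 × 0.01 = $31.61
Legal plan premium: $203.49
Life insurance premium: $177.66
Total deductions = $183.34 + $744.41 + $59.55 + $31.61 + $31.61 + $203.49 + $177.66 = $1,431.67
Net pay = $3,160.99 − $1,431.67 = $1,729.32

$1,729.32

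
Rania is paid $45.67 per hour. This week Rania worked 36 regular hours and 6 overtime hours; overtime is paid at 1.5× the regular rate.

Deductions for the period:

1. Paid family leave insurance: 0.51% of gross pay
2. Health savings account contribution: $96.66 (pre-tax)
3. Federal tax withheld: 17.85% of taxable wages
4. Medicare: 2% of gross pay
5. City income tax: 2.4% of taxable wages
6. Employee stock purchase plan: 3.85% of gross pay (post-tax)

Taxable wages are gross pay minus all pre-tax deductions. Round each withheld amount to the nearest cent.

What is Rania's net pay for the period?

Regular pay: 36 × $45.67 = $1644.12
Overtime pay: 6 × $45.67 × 1.5 = $411.03
Gross pay = $1644.12 + $411.03 = $2055.15
Health savings account contribution: $96.66
Taxable wages = $2055.15 − $96.66 = $1958.49
Federal tax withheld: $1958.49 × 0.1785 = $349.59
City income tax: $1958.49 × 0.024 = $47.00
Medicare: $2055.15 × 0.02 = $41.10
Paid family leave insurance: $2055.15 × 0.0051 = $10.48
Employee stock purchase plan: $2055.15 × 0.0385 = $79.12
Total deductions = $96.66 + $349.59 + $47.00 + $41.10 + $10.48 + $79.12 = $623.95
Net pay = $2055.15 − $623.95 = $1431.20

$1431.20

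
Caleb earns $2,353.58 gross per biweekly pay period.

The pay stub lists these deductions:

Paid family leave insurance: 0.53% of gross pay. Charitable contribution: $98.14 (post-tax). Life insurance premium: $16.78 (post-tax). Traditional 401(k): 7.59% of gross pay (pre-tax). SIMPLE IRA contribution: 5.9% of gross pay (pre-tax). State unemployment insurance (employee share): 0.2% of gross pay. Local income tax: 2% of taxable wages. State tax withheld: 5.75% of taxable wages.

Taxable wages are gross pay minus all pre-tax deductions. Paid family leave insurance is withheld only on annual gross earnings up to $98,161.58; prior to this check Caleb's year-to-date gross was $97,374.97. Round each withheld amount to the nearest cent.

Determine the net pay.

SIMPLE IRA contribution: $2,353.58 × 0.059 = $138.86
Traditional 401(k): $2,353.58 × 0.0759 = $178.64
Pre-tax total = $138.86 + $178.64 = $317.50
Taxable wages = $2,353.58 − $317.50 = $2,036.08
State tax withheld: $2,036.08 × 0.0575 = $117.07
Local income tax: $2,036.08 × 0.02 = $40.72
State unemployment insurance (employee share): $2,353.58 × 0.002 = $4.71
Paid family leave insurance: only $98,161.58 − $97,374.97 = $786.61 of this check is subject → $786.61 × 0.0053 = $4.17
Life insurance premium: $16.78
Charitable contribution: $98.14
Total deductions = $138.86 + $178.64 + $117.07 + $40.72 + $4.71 + $4.17 + $16.78 + $98.14 = $599.09
Net pay = $2,353.58 − $599.09 = $1,754.49

$1,754.49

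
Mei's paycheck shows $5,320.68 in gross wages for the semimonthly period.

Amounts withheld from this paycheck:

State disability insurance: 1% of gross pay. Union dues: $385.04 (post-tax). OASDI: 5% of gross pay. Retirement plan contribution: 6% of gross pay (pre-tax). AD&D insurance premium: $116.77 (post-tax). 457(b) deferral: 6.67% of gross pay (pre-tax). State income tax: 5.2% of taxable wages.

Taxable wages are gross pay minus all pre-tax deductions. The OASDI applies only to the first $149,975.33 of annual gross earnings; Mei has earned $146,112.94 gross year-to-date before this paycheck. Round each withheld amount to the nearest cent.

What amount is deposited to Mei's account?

$3,656.79

457(b) deferral: $5,320.68 × 0.0667 = $354.89
Retirement plan contribution: $5,320.68 × 0.06 = $319.24
Pre-tax total = $354.89 + $319.24 = $674.13
Taxable wages = $5,320.68 − $674.13 = $4,646.55
State income tax: $4,646.55 × 0.052 = $241.62
State disability insurance: $5,320.68 × 0.01 = $53.21
OASDI: only $149,975.33 − $146,112.94 = $3,862.39 of this check is subject → $3,862.39 × 0.05 = $193.12
AD&D insurance premium: $116.77
Union dues: $385.04
Total deductions = $354.89 + $319.24 + $241.62 + $53.21 + $193.12 + $116.77 + $385.04 = $1,663.89
Net pay = $5,320.68 − $1,663.89 = $3,656.79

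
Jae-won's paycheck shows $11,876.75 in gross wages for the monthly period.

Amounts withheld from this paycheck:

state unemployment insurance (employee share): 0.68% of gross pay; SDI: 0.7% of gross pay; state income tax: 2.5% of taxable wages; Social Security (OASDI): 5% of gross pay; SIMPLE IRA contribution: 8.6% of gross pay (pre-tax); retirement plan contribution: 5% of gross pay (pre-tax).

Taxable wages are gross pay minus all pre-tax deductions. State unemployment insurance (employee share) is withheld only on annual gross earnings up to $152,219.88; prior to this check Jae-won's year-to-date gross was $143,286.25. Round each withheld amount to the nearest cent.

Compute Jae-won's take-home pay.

Retirement plan contribution: $11,876.75 × 0.05 = $593.84
SIMPLE IRA contribution: $11,876.75 × 0.086 = $1,021.40
Pre-tax total = $593.84 + $1,021.40 = $1,615.24
Taxable wages = $11,876.75 − $1,615.24 = $10,261.51
State income tax: $10,261.51 × 0.025 = $256.54
SDI: $11,876.75 × 0.007 = $83.14
Social Security (OASDI): $11,876.75 × 0.05 = $593.84
State unemployment insurance (employee share): only $152,219.88 − $143,286.25 = $8,933.63 of this check is subject → $8,933.63 × 0.0068 = $60.75
Total deductions = $593.84 + $1,021.40 + $256.54 + $83.14 + $593.84 + $60.75 = $2,609.51
Net pay = $11,876.75 − $2,609.51 = $9,267.24

$9,267.24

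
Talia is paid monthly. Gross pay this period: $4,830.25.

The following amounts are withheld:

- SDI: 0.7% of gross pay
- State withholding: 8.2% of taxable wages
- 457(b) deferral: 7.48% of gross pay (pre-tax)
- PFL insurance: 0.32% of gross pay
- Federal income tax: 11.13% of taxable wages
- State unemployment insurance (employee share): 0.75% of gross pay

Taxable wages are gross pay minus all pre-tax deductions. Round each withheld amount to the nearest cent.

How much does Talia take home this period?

$3,519.61

457(b) deferral: $4,830.25 × 0.0748 = $361.30
Taxable wages = $4,830.25 − $361.30 = $4,468.95
State withholding: $4,468.95 × 0.082 = $366.45
Federal income tax: $4,468.95 × 0.1113 = $497.39
SDI: $4,830.25 × 0.007 = $33.81
State unemployment insurance (employee share): $4,830.25 × 0.0075 = $36.23
PFL insurance: $4,830.25 × 0.0032 = $15.46
Total deductions = $361.30 + $366.45 + $497.39 + $33.81 + $36.23 + $15.46 = $1,310.64
Net pay = $4,830.25 − $1,310.64 = $3,519.61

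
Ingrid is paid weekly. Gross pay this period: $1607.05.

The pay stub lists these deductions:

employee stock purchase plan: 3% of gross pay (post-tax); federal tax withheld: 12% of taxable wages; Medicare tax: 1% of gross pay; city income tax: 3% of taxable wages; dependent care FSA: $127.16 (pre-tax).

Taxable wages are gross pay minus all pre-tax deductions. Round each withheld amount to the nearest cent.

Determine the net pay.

Dependent care FSA: $127.16
Taxable wages = $1607.05 − $127.16 = $1479.89
Federal tax withheld: $1479.89 × 0.12 = $177.59
City income tax: $1479.89 × 0.03 = $44.40
Medicare tax: $1607.05 × 0.01 = $16.07
Employee stock purchase plan: $1607.05 × 0.03 = $48.21
Total deductions = $127.16 + $177.59 + $44.40 + $16.07 + $48.21 = $413.43
Net pay = $1607.05 − $413.43 = $1193.62

$1193.62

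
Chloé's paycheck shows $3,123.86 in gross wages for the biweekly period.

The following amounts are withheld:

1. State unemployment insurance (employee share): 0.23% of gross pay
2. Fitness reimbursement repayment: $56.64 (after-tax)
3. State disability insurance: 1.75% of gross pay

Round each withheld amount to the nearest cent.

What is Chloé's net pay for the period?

$3,005.37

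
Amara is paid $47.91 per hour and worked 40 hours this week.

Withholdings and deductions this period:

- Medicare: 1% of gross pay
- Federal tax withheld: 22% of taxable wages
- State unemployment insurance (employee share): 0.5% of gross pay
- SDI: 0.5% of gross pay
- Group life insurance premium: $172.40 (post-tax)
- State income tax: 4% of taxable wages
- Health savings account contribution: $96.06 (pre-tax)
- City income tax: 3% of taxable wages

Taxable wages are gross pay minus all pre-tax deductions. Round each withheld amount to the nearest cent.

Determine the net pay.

$1,081.73

Gross pay: 40 × $47.91 = $1,916.40
Health savings account contribution: $96.06
Taxable wages = $1,916.40 − $96.06 = $1,820.34
State income tax: $1,820.34 × 0.04 = $72.81
Federal tax withheld: $1,820.34 × 0.22 = $400.47
City income tax: $1,820.34 × 0.03 = $54.61
State unemployment insurance (employee share): $1,916.40 × 0.005 = $9.58
Medicare: $1,916.40 × 0.01 = $19.16
SDI: $1,916.40 × 0.005 = $9.58
Group life insurance premium: $172.40
Total deductions = $96.06 + $72.81 + $400.47 + $54.61 + $9.58 + $19.16 + $9.58 + $172.40 = $834.67
Net pay = $1,916.40 − $834.67 = $1,081.73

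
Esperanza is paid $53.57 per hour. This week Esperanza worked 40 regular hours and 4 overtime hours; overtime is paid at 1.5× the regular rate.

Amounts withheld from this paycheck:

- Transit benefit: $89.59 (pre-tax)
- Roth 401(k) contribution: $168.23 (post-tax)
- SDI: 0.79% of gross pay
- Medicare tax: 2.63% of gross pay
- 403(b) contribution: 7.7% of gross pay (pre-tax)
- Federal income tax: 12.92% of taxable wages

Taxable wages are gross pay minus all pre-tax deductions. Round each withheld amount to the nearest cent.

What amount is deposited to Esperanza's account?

Regular pay: 40 × $53.57 = $2,142.80
Overtime pay: 4 × $53.57 × 1.5 = $321.42
Gross pay = $2,142.80 + $321.42 = $2,464.22
Transit benefit: $89.59
403(b) contribution: $2,464.22 × 0.077 = $189.74
Pre-tax total = $89.59 + $189.74 = $279.33
Taxable wages = $2,464.22 − $279.33 = $2,184.89
Federal income tax: $2,184.89 × 0.1292 = $282.29
Medicare tax: $2,464.22 × 0.0263 = $64.81
SDI: $2,464.22 × 0.0079 = $19.47
Roth 401(k) contribution: $168.23
Total deductions = $89.59 + $189.74 + $282.29 + $64.81 + $19.47 + $168.23 = $814.13
Net pay = $2,464.22 − $814.13 = $1,650.09

$1,650.09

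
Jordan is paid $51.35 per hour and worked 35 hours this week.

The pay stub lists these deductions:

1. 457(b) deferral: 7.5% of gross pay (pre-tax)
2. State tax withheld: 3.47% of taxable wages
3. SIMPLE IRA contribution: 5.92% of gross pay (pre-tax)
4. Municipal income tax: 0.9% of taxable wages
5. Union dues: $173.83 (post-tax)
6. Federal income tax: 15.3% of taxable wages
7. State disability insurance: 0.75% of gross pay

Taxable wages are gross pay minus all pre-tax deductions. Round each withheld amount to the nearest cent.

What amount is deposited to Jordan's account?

Gross pay: 35 × $51.35 = $1797.25
457(b) deferral: $1797.25 × 0.075 = $134.79
SIMPLE IRA contribution: $1797.25 × 0.0592 = $106.40
Pre-tax total = $134.79 + $106.40 = $241.19
Taxable wages = $1797.25 − $241.19 = $1556.06
Federal income tax: $1556.06 × 0.153 = $238.08
Municipal income tax: $1556.06 × 0.009 = $14.00
State tax withheld: $1556.06 × 0.0347 = $54.00
State disability insurance: $1797.25 × 0.0075 = $13.48
Union dues: $173.83
Total deductions = $134.79 + $106.40 + $238.08 + $14.00 + $54.00 + $13.48 + $173.83 = $734.58
Net pay = $1797.25 − $734.58 = $1062.67

$1062.67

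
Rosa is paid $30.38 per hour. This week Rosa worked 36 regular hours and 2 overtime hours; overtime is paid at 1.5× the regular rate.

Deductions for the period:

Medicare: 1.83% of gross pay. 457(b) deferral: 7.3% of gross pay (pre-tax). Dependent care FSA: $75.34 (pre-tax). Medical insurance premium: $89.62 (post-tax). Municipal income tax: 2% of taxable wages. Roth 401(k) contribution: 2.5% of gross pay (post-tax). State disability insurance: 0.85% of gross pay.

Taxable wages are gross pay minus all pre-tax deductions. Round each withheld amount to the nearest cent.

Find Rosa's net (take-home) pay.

$851.54

Regular pay: 36 × $30.38 = $1,093.68
Overtime pay: 2 × $30.38 × 1.5 = $91.14
Gross pay = $1,093.68 + $91.14 = $1,184.82
Dependent care FSA: $75.34
457(b) deferral: $1,184.82 × 0.073 = $86.49
Pre-tax total = $75.34 + $86.49 = $161.83
Taxable wages = $1,184.82 − $161.83 = $1,022.99
Municipal income tax: $1,022.99 × 0.02 = $20.46
State disability insurance: $1,184.82 × 0.0085 = $10.07
Medicare: $1,184.82 × 0.0183 = $21.68
Medical insurance premium: $89.62
Roth 401(k) contribution: $1,184.82 × 0.025 = $29.62
Total deductions = $75.34 + $86.49 + $20.46 + $10.07 + $21.68 + $89.62 + $29.62 = $333.28
Net pay = $1,184.82 − $333.28 = $851.54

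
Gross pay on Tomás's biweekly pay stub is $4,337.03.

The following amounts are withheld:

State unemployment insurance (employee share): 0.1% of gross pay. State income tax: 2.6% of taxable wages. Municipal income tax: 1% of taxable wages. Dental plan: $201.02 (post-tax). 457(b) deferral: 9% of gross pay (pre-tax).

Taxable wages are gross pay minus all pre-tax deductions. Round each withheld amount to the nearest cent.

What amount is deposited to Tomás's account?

$3,599.26

457(b) deferral: $4,337.03 × 0.09 = $390.33
Taxable wages = $4,337.03 − $390.33 = $3,946.70
Municipal income tax: $3,946.70 × 0.01 = $39.47
State income tax: $3,946.70 × 0.026 = $102.61
State unemployment insurance (employee share): $4,337.03 × 0.001 = $4.34
Dental plan: $201.02
Total deductions = $390.33 + $39.47 + $102.61 + $4.34 + $201.02 = $737.77
Net pay = $4,337.03 − $737.77 = $3,599.26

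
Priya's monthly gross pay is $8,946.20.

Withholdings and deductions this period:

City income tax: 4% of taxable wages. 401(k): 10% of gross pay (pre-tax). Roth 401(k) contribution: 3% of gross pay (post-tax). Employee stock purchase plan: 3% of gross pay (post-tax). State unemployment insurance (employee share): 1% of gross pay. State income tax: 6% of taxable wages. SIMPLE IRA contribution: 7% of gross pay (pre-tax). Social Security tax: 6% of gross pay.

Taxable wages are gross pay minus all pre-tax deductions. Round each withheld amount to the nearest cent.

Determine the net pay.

$5,519.81

401(k): $8,946.20 × 0.1 = $894.62
SIMPLE IRA contribution: $8,946.20 × 0.07 = $626.23
Pre-tax total = $894.62 + $626.23 = $1,520.85
Taxable wages = $8,946.20 − $1,520.85 = $7,425.35
State income tax: $7,425.35 × 0.06 = $445.52
City income tax: $7,425.35 × 0.04 = $297.01
Social Security tax: $8,946.20 × 0.06 = $536.77
State unemployment insurance (employee share): $8,946.20 × 0.01 = $89.46
Employee stock purchase plan: $8,946.20 × 0.03 = $268.39
Roth 401(k) contribution: $8,946.20 × 0.03 = $268.39
Total deductions = $894.62 + $626.23 + $445.52 + $297.01 + $536.77 + $89.46 + $268.39 + $268.39 = $3,426.39
Net pay = $8,946.20 − $3,426.39 = $5,519.81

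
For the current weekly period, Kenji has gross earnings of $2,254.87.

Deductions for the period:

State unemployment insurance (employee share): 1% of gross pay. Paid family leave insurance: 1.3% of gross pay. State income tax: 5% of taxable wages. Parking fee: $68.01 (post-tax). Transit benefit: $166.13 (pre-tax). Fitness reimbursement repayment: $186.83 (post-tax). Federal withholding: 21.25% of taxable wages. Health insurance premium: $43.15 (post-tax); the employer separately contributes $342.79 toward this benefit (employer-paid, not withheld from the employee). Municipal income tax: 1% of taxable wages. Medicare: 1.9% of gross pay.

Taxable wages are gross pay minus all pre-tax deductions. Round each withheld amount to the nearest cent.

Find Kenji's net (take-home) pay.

Transit benefit: $166.13
Taxable wages = $2,254.87 − $166.13 = $2,088.74
Federal withholding: $2,088.74 × 0.2125 = $443.86
Municipal income tax: $2,088.74 × 0.01 = $20.89
State income tax: $2,088.74 × 0.05 = $104.44
Medicare: $2,254.87 × 0.019 = $42.84
Paid family leave insurance: $2,254.87 × 0.013 = $29.31
State unemployment insurance (employee share): $2,254.87 × 0.01 = $22.55
Health insurance premium: $43.15
Fitness reimbursement repayment: $186.83
Parking fee: $68.01
(Employer's $342.79 toward health insurance premium is not withheld from the employee.)
Total deductions = $166.13 + $443.86 + $20.89 + $104.44 + $42.84 + $29.31 + $22.55 + $43.15 + $186.83 + $68.01 = $1,128.01
Net pay = $2,254.87 − $1,128.01 = $1,126.86

$1,126.86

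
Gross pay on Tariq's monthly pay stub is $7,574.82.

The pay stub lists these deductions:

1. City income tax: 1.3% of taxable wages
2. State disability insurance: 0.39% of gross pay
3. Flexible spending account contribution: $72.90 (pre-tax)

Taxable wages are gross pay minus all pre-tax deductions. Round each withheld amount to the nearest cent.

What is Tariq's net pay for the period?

$7,374.86

Flexible spending account contribution: $72.90
Taxable wages = $7,574.82 − $72.90 = $7,501.92
City income tax: $7,501.92 × 0.013 = $97.52
State disability insurance: $7,574.82 × 0.0039 = $29.54
Total deductions = $72.90 + $97.52 + $29.54 = $199.96
Net pay = $7,574.82 − $199.96 = $7,374.86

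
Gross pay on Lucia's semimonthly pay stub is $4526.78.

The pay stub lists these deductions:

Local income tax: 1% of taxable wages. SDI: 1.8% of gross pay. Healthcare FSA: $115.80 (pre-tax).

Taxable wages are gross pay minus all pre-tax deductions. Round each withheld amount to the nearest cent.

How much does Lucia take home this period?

Healthcare FSA: $115.80
Taxable wages = $4526.78 − $115.80 = $4410.98
Local income tax: $4410.98 × 0.01 = $44.11
SDI: $4526.78 × 0.018 = $81.48
Total deductions = $115.80 + $44.11 + $81.48 = $241.39
Net pay = $4526.78 − $241.39 = $4285.39

$4285.39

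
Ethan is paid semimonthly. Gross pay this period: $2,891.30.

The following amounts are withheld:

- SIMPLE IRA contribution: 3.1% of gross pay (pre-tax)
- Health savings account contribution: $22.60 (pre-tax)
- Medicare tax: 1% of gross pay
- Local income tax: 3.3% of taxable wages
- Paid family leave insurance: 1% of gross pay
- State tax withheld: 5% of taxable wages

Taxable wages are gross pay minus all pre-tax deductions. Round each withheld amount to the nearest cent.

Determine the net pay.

$2,490.59

Health savings account contribution: $22.60
SIMPLE IRA contribution: $2,891.30 × 0.031 = $89.63
Pre-tax total = $22.60 + $89.63 = $112.23
Taxable wages = $2,891.30 − $112.23 = $2,779.07
Local income tax: $2,779.07 × 0.033 = $91.71
State tax withheld: $2,779.07 × 0.05 = $138.95
Paid family leave insurance: $2,891.30 × 0.01 = $28.91
Medicare tax: $2,891.30 × 0.01 = $28.91
Total deductions = $22.60 + $89.63 + $91.71 + $138.95 + $28.91 + $28.91 = $400.71
Net pay = $2,891.30 − $400.71 = $2,490.59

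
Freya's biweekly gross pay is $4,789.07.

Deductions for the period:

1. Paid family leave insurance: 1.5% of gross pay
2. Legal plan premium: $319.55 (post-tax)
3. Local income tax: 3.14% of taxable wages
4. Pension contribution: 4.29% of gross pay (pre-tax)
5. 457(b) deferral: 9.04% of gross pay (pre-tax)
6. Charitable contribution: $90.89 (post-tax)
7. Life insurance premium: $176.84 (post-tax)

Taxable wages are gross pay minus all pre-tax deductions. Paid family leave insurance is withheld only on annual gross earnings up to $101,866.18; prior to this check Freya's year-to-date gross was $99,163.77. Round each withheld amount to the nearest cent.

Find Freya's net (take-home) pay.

$3,392.54

Pension contribution: $4,789.07 × 0.0429 = $205.45
457(b) deferral: $4,789.07 × 0.0904 = $432.93
Pre-tax total = $205.45 + $432.93 = $638.38
Taxable wages = $4,789.07 − $638.38 = $4,150.69
Local income tax: $4,150.69 × 0.0314 = $130.33
Paid family leave insurance: only $101,866.18 − $99,163.77 = $2,702.41 of this check is subject → $2,702.41 × 0.015 = $40.54
Legal plan premium: $319.55
Charitable contribution: $90.89
Life insurance premium: $176.84
Total deductions = $205.45 + $432.93 + $130.33 + $40.54 + $319.55 + $90.89 + $176.84 = $1,396.53
Net pay = $4,789.07 − $1,396.53 = $3,392.54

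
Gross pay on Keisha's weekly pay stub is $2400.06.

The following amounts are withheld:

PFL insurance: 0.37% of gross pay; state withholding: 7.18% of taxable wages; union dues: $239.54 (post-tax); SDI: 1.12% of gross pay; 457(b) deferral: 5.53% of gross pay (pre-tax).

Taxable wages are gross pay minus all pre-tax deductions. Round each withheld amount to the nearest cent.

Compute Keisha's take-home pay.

457(b) deferral: $2400.06 × 0.0553 = $132.72
Taxable wages = $2400.06 − $132.72 = $2267.34
State withholding: $2267.34 × 0.0718 = $162.80
SDI: $2400.06 × 0.0112 = $26.88
PFL insurance: $2400.06 × 0.0037 = $8.88
Union dues: $239.54
Total deductions = $132.72 + $162.80 + $26.88 + $8.88 + $239.54 = $570.82
Net pay = $2400.06 − $570.82 = $1829.24

$1829.24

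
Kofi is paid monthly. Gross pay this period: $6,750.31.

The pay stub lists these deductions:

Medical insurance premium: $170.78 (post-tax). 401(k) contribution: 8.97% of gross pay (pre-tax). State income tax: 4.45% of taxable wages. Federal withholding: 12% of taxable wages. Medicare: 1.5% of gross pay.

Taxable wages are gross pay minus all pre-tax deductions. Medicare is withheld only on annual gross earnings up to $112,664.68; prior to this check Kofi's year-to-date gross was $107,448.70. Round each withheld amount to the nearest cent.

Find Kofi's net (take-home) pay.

401(k) contribution: $6,750.31 × 0.0897 = $605.50
Taxable wages = $6,750.31 − $605.50 = $6,144.81
Federal withholding: $6,144.81 × 0.12 = $737.38
State income tax: $6,144.81 × 0.0445 = $273.44
Medicare: only $112,664.68 − $107,448.70 = $5,215.98 of this check is subject → $5,215.98 × 0.015 = $78.24
Medical insurance premium: $170.78
Total deductions = $605.50 + $737.38 + $273.44 + $78.24 + $170.78 = $1,865.34
Net pay = $6,750.31 − $1,865.34 = $4,884.97

$4,884.97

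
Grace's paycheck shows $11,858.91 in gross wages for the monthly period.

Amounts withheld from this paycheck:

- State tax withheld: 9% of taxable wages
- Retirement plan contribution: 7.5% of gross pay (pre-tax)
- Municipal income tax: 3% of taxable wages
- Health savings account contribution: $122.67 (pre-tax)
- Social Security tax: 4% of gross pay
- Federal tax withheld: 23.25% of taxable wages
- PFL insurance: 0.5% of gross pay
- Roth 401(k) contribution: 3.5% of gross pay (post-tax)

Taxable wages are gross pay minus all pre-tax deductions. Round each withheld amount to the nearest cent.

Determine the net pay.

Health savings account contribution: $122.67
Retirement plan contribution: $11,858.91 × 0.075 = $889.42
Pre-tax total = $122.67 + $889.42 = $1,012.09
Taxable wages = $11,858.91 − $1,012.09 = $10,846.82
Municipal income tax: $10,846.82 × 0.03 = $325.40
Federal tax withheld: $10,846.82 × 0.2325 = $2,521.89
State tax withheld: $10,846.82 × 0.09 = $976.21
PFL insurance: $11,858.91 × 0.005 = $59.29
Social Security tax: $11,858.91 × 0.04 = $474.36
Roth 401(k) contribution: $11,858.91 × 0.035 = $415.06
Total deductions = $122.67 + $889.42 + $325.40 + $2,521.89 + $976.21 + $59.29 + $474.36 + $415.06 = $5,784.30
Net pay = $11,858.91 − $5,784.30 = $6,074.61

$6,074.61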